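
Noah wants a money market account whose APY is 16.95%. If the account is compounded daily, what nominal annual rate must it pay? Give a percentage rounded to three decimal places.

15.661%

(1 + r/365)^365 − 1 = 0.1695, so 1 + r/365 = 1.1695^(1/365).
r/365 = 0.000429, so r = 0.156610 = 15.661%.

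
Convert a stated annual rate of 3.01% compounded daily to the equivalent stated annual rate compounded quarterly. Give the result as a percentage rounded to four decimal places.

EAR = (1 + 0.0301/365)^365 − 1 = 0.030556.
Solve (1 + r/4)^4 = 1.030556: r/4 = 1.030556^(1/4) − 1 = 0.007553, so r = 0.030212 = 3.0212%.

3.0212%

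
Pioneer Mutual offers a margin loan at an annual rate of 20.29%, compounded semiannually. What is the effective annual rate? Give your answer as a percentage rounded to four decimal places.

EAR = (1 + 0.2029/2)^2 − 1.
= (1 + 0.101450)^2 − 1 = 1.213192 − 1 = 21.3192%.

21.3192%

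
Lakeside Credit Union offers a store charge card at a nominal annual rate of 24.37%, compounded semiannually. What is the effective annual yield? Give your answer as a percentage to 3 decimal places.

EAR = (1 + 0.2437/2)^2 − 1.
= (1 + 0.121850)^2 − 1 = 1.258547 − 1 = 25.855%.

25.855%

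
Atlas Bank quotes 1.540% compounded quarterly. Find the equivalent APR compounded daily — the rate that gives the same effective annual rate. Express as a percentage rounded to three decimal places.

1.537%

EAR = (1 + 0.01540/4)^4 − 1 = 0.015489.
Solve (1 + r/365)^365 = 1.015489: r/365 = 1.015489^(1/365) − 1 = 0.000042, so r = 0.015371 = 1.537%.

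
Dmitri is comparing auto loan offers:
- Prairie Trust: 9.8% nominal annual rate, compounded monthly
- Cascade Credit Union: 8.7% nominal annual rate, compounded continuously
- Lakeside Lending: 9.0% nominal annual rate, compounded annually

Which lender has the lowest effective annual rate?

Prairie Trust: (1 + 0.098/12)^12 − 1 = 10.252%
Cascade Credit Union: e^0.087 − 1 = 9.090%
Lakeside Lending: compounded annually, EAR = 9.000%
The lowest effective annual rate is Lakeside Lending at 9.000%.

Lakeside Lending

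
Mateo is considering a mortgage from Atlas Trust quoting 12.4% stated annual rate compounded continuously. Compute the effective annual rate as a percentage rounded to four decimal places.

With continuous compounding, EAR = e^0.124 − 1.
e^0.124 = 1.132016, so EAR = 0.132016 = 13.2016%.

13.2016%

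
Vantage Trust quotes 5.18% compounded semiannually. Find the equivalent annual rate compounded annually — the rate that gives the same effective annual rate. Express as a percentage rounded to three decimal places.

5.247%

EAR = (1 + 0.0518/2)^2 − 1 = 0.052471.
Compounded annually, the equivalent nominal rate is the EAR itself: 5.247%.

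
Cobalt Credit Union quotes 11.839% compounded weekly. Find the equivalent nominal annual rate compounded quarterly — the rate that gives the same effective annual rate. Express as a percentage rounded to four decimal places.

EAR = (1 + 0.11839/52)^52 − 1 = 0.125532.
Solve (1 + r/4)^4 = 1.125532: r/4 = 1.125532^(1/4) − 1 = 0.030005, so r = 0.120021 = 12.0021%.

12.0021%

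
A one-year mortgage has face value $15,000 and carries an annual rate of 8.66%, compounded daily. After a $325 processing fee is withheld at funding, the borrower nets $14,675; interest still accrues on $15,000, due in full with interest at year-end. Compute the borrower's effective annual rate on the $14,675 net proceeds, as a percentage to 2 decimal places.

11.46%

Amount owed after one year: 15,000 × (1 + 0.0866/365)^365 = 15,000 × 1.090449 = $16,356.74.
Effective rate on net proceeds: 16,356.74 / 14,675 − 1 = 0.114599 = 11.46%.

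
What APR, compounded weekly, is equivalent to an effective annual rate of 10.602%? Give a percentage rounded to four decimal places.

10.0866%

(1 + r/52)^52 − 1 = 0.10602, so 1 + r/52 = 1.10602^(1/52).
r/52 = 0.001940, so r = 0.100866 = 10.0866%.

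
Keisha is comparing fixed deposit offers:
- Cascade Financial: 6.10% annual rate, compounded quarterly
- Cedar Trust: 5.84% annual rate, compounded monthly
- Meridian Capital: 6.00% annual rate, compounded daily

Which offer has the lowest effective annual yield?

Cedar Trust

Cascade Financial: (1 + 0.0610/4)^4 − 1 = 6.241%
Cedar Trust: (1 + 0.0584/12)^12 − 1 = 5.999%
Meridian Capital: (1 + 0.0600/365)^365 − 1 = 6.183%
The lowest effective annual rate is Cedar Trust at 5.999%.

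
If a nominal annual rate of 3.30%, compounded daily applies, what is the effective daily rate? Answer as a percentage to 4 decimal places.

0.0090%

With a nominal annual rate compounded daily, the periodic rate is the nominal rate divided by 365.
i = 0.0330 / 365 = 0.0000904 = 0.0090%.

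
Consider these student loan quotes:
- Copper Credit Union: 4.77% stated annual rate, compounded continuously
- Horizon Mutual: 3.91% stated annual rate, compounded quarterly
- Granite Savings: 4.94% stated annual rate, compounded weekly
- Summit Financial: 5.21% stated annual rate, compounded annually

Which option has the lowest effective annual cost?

Copper Credit Union: e^0.0477 − 1 = 4.886%
Horizon Mutual: (1 + 0.0391/4)^4 − 1 = 3.968%
Granite Savings: (1 + 0.0494/52)^52 − 1 = 5.062%
Summit Financial: compounded annually, EAR = 5.210%
The lowest effective annual rate is Horizon Mutual at 3.968%.

Horizon Mutual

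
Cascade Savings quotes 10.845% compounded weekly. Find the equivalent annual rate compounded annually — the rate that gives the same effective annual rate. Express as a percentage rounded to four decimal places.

11.4423%

EAR = (1 + 0.10845/52)^52 − 1 = 0.114423.
Compounded annually, the equivalent nominal rate is the EAR itself: 11.4423%.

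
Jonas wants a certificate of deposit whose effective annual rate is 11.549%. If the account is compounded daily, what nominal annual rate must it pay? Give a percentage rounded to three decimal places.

(1 + r/365)^365 − 1 = 0.11549, so 1 + r/365 = 1.11549^(1/365).
r/365 = 0.000299, so r = 0.109310 = 10.931%.

10.931%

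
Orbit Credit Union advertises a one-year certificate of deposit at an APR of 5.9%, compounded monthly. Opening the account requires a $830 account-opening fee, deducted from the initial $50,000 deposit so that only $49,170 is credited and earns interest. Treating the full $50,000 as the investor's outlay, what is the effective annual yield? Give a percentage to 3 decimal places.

4.302%

Value after one year: 49,170 × (1 + 0.059/12)^12 = 49,170 × 1.060622 = $52,150.78.
Effective yield on the $50,000 outlay: 52,150.78 / 50,000 − 1 = 0.043016 = 4.302%.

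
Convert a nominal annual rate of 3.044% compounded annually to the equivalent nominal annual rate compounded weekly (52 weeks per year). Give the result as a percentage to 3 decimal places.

2.999%

Compounded annually, EAR = nominal = 0.030440.
Solve (1 + r/52)^52 = 1.030440: r/52 = 1.030440^(1/52) − 1 = 0.000577, so r = 0.029995 = 2.999%.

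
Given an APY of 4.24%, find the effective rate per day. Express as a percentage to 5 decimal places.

0.01138%

The per-day rate i satisfies (1 + i)^365 = 1 + 0.0424.
i = 1.0424^(1/365) − 1 = 0.0001138 = 0.01138%.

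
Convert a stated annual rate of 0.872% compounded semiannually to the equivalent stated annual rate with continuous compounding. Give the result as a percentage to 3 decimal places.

EAR = (1 + 0.00872/2)^2 − 1 = 0.008739.
Equivalent continuous rate: r = ln(1 + 0.008739) = 0.008701 = 0.870%.

0.870%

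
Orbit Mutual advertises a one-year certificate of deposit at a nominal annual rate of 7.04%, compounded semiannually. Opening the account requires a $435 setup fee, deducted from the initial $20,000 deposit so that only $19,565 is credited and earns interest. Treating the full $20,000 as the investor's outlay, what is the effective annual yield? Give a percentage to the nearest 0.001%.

4.833%

Value after one year: 19,565 × (1 + 0.0704/2)^2 = 19,565 × 1.071639 = $20,966.62.
Effective yield on the $20,000 outlay: 20,966.62 / 20,000 − 1 = 0.048331 = 4.833%.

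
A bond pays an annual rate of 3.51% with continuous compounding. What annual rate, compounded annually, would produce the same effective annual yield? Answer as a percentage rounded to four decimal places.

EAR under continuous compounding: e^0.0351 − 1 = 0.035723.
Compounded annually, the equivalent nominal rate is the EAR itself: 3.5723%.

3.5723%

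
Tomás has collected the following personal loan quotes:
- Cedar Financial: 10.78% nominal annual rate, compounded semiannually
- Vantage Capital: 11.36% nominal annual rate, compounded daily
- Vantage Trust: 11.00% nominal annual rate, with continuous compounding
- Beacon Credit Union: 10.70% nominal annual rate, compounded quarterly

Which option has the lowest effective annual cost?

Cedar Financial: (1 + 0.1078/2)^2 − 1 = 11.071%
Vantage Capital: (1 + 0.1136/365)^365 − 1 = 12.028%
Vantage Trust: e^0.1100 − 1 = 11.628%
Beacon Credit Union: (1 + 0.1070/4)^4 − 1 = 11.137%
The lowest effective annual rate is Cedar Financial at 11.071%.

Cedar Financial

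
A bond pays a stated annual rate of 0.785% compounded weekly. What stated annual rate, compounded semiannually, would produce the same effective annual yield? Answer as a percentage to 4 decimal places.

EAR = (1 + 0.00785/52)^52 − 1 = 0.007880.
Solve (1 + r/2)^2 = 1.007880: r/2 = 1.007880^(1/2) − 1 = 0.003932, so r = 0.007865 = 0.7865%.

0.7865%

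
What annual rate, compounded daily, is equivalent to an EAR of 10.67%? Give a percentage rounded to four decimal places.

10.1397%

(1 + r/365)^365 − 1 = 0.1067, so 1 + r/365 = 1.1067^(1/365).
r/365 = 0.000278, so r = 0.101397 = 10.1397%.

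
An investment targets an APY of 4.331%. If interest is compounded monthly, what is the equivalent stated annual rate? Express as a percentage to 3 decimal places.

4.247%

(1 + r/12)^12 − 1 = 0.04331, so 1 + r/12 = 1.04331^(1/12).
r/12 = 0.003539, so r = 0.042473 = 4.247%.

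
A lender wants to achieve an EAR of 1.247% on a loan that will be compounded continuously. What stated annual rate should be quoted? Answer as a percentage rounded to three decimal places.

1.239%

Continuous: nominal r satisfies e^r − 1 = 0.01247.
r = ln(1 + 0.01247) = ln(1.01247) = 0.012393 = 1.239%.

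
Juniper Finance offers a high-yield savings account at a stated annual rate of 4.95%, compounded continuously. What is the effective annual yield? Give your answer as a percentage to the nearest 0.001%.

With continuous compounding, EAR = e^0.0495 − 1.
e^0.0495 = 1.050746, so EAR = 0.050746 = 5.075%.

5.075%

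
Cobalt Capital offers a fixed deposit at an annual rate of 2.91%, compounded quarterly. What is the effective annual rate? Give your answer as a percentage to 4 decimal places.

EAR = (1 + 0.0291/4)^4 − 1.
= 1.029419 − 1 = 2.9419%.

2.9419%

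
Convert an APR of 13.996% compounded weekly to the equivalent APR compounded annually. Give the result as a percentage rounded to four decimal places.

EAR = (1 + 0.13996/52)^52 − 1 = 0.150012.
Compounded annually, the equivalent nominal rate is the EAR itself: 15.0012%.

15.0012%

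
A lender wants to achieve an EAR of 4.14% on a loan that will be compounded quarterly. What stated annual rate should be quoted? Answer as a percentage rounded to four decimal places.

(1 + r/4)^4 − 1 = 0.0414, so 1 + r/4 = 1.0414^(1/4).
r/4 = 0.010193, so r = 0.040772 = 4.0772%.

4.0772%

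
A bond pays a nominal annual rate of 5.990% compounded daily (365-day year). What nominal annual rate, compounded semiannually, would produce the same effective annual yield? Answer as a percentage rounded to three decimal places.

EAR = (1 + 0.05990/365)^365 − 1 = 0.061725.
Solve (1 + r/2)^2 = 1.061725: r/2 = 1.061725^(1/2) − 1 = 0.030400, so r = 0.060801 = 6.080%.

6.080%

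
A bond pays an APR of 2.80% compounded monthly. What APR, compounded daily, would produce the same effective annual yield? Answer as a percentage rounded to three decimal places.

EAR = (1 + 0.0280/12)^12 − 1 = 0.028362.
Solve (1 + r/365)^365 = 1.028362: r/365 = 1.028362^(1/365) − 1 = 0.000077, so r = 0.027968 = 2.797%.

2.797%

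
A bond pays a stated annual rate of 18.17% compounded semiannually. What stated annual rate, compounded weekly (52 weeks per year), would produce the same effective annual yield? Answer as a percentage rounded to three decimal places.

EAR = (1 + 0.1817/2)^2 − 1 = 0.189954.
Solve (1 + r/52)^52 = 1.189954: r/52 = 1.189954^(1/52) − 1 = 0.003350, so r = 0.174206 = 17.421%.

17.421%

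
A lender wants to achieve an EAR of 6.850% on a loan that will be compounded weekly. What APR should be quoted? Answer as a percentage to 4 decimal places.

6.6298%

(1 + r/52)^52 − 1 = 0.06850, so 1 + r/52 = 1.06850^(1/52).
r/52 = 0.001275, so r = 0.066298 = 6.6298%.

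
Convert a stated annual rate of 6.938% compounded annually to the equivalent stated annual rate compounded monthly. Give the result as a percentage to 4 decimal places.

6.7267%

Compounded annually, EAR = nominal = 0.069380.
Solve (1 + r/12)^12 = 1.069380: r/12 = 1.069380^(1/12) − 1 = 0.005606, so r = 0.067267 = 6.7267%.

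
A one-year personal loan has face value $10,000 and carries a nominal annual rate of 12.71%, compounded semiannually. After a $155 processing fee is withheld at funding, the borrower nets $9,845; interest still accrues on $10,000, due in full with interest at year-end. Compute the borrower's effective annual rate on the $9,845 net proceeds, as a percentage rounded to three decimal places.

14.895%

Amount owed after one year: 10,000 × (1 + 0.1271/2)^2 = 10,000 × 1.131139 = $11,311.39.
Effective rate on net proceeds: 11,311.39 / 9,845 − 1 = 0.148947 = 14.895%.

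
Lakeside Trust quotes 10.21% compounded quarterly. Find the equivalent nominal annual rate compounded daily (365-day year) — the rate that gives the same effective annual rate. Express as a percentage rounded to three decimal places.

EAR = (1 + 0.1021/4)^4 − 1 = 0.106076.
Solve (1 + r/365)^365 = 1.106076: r/365 = 1.106076^(1/365) − 1 = 0.000276, so r = 0.100833 = 10.083%.

10.083%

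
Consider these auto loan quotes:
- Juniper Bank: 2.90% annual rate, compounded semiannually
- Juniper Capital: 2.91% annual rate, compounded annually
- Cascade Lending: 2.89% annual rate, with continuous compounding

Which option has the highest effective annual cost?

Juniper Bank: (1 + 0.0290/2)^2 − 1 = 2.921%
Juniper Capital: compounded annually, EAR = 2.910%
Cascade Lending: e^0.0289 − 1 = 2.932%
The highest effective annual rate is Cascade Lending at 2.932%.

Cascade Lending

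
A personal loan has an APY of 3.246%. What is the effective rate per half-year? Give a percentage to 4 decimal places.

1.6100%

The per-half-year rate i satisfies (1 + i)^2 = 1 + 0.03246.
i = 1.03246^(1/2) − 1 = 0.0161004 = 1.6100%.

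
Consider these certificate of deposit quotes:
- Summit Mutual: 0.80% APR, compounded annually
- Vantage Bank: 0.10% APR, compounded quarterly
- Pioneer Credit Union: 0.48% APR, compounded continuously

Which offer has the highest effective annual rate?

Summit Mutual

Summit Mutual: compounded annually, EAR = 0.800%
Vantage Bank: (1 + 0.0010/4)^4 − 1 = 0.100%
Pioneer Credit Union: e^0.0048 − 1 = 0.481%
The highest effective annual rate is Summit Mutual at 0.800%.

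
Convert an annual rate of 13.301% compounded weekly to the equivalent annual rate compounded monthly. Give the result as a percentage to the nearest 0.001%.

13.358%

EAR = (1 + 0.13301/52)^52 − 1 = 0.142067.
Solve (1 + r/12)^12 = 1.142067: r/12 = 1.142067^(1/12) − 1 = 0.011132, so r = 0.133578 = 13.358%.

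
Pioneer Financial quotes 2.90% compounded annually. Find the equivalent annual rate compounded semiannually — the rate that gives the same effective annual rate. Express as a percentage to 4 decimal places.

Compounded annually, EAR = nominal = 0.029000.
Solve (1 + r/2)^2 = 1.029000: r/2 = 1.029000^(1/2) − 1 = 0.014396, so r = 0.028793 = 2.8793%.

2.8793%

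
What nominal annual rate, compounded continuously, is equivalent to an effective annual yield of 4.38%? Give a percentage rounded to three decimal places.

4.287%

Continuous: nominal r satisfies e^r − 1 = 0.0438.
r = ln(1 + 0.0438) = ln(1.0438) = 0.042868 = 4.287%.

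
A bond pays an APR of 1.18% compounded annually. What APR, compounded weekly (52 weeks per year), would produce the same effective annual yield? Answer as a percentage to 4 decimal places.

Compounded annually, EAR = nominal = 0.011800.
Solve (1 + r/52)^52 = 1.011800: r/52 = 1.011800^(1/52) − 1 = 0.000226, so r = 0.011732 = 1.1732%.

1.1732%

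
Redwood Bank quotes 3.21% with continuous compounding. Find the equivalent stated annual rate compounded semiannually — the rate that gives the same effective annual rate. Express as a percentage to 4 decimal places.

3.2359%

EAR under continuous compounding: e^0.0321 − 1 = 0.032621.
Solve (1 + r/2)^2 = 1.032621: r/2 = 1.032621^(1/2) − 1 = 0.016179, so r = 0.032359 = 3.2359%.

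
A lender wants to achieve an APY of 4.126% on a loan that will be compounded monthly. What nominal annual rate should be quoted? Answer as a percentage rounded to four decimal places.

(1 + r/12)^12 − 1 = 0.04126, so 1 + r/12 = 1.04126^(1/12).
r/12 = 0.003375, so r = 0.040500 = 4.0500%.

4.0500%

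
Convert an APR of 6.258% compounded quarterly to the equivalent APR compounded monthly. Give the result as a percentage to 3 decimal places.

EAR = (1 + 0.06258/4)^4 − 1 = 0.064064.
Solve (1 + r/12)^12 = 1.064064: r/12 = 1.064064^(1/12) − 1 = 0.005188, so r = 0.062256 = 6.226%.

6.226%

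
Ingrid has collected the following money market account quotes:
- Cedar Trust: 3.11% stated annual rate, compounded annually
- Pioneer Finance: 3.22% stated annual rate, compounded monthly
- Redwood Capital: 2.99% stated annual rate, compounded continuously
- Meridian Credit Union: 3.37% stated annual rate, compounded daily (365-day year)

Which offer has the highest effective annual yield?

Cedar Trust: compounded annually, EAR = 3.110%
Pioneer Finance: (1 + 0.0322/12)^12 − 1 = 3.268%
Redwood Capital: e^0.0299 − 1 = 3.035%
Meridian Credit Union: (1 + 0.0337/365)^365 − 1 = 3.427%
The highest effective annual rate is Meridian Credit Union at 3.427%.

Meridian Credit Union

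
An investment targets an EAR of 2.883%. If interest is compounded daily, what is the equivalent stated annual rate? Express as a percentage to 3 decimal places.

(1 + r/365)^365 − 1 = 0.02883, so 1 + r/365 = 1.02883^(1/365).
r/365 = 0.000078, so r = 0.028423 = 2.842%.

2.842%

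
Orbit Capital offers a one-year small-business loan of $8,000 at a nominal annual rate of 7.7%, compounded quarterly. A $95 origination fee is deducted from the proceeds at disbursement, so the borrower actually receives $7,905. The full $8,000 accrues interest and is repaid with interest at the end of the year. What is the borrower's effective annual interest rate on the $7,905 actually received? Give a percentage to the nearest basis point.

Amount owed after one year: 8,000 × (1 + 0.077/4)^4 = 8,000 × 1.079252 = $8,634.02.
Effective rate on net proceeds: 8,634.02 / 7,905 − 1 = 0.092222 = 9.22%.

9.22%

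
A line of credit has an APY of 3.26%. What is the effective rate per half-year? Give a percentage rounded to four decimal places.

1.6169%

The per-half-year rate i satisfies (1 + i)^2 = 1 + 0.0326.
i = 1.0326^(1/2) − 1 = 0.0161693 = 1.6169%.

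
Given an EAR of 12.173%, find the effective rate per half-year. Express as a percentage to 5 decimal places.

5.91176%

The per-half-year rate i satisfies (1 + i)^2 = 1 + 0.12173.
i = 1.12173^(1/2) − 1 = 0.0591176 = 5.91176%.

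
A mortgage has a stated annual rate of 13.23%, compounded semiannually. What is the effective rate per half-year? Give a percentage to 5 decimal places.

With a nominal annual rate compounded semiannually, the periodic rate is the nominal rate divided by 2.
i = 0.1323 / 2 = 0.0661500 = 6.61500%.

6.61500%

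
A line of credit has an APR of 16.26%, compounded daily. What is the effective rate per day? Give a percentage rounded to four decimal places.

0.0445%

With a nominal annual rate compounded daily, the periodic rate is the nominal rate divided by 365.
i = 0.1626 / 365 = 0.0004455 = 0.0445%.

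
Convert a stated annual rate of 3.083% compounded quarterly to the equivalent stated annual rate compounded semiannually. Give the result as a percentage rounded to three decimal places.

3.095%

EAR = (1 + 0.03083/4)^4 − 1 = 0.031188.
Solve (1 + r/2)^2 = 1.031188: r/2 = 1.031188^(1/2) − 1 = 0.015474, so r = 0.030949 = 3.095%.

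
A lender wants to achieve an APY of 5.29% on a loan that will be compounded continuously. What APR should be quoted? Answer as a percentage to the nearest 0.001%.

Continuous: nominal r satisfies e^r − 1 = 0.0529.
r = ln(1 + 0.0529) = ln(1.0529) = 0.051548 = 5.155%.

5.155%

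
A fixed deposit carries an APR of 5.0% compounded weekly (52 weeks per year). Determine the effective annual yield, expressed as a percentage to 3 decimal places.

5.125%

EAR = (1 + 0.050/52)^52 − 1.
= (1 + 0.000962)^52 − 1 = 1.051246 − 1 = 5.125%.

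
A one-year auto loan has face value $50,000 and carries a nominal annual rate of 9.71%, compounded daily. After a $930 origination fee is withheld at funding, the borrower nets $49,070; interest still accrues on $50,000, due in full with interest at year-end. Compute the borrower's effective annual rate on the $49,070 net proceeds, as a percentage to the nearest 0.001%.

12.284%

Amount owed after one year: 50,000 × (1 + 0.0971/365)^365 = 50,000 × 1.101956 = $55,097.82.
Effective rate on net proceeds: 55,097.82 / 49,070 − 1 = 0.122841 = 12.284%.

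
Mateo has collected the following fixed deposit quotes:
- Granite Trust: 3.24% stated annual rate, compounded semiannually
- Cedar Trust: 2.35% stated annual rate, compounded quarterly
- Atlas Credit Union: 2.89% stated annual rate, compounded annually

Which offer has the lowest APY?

Cedar Trust

Granite Trust: (1 + 0.0324/2)^2 − 1 = 3.266%
Cedar Trust: (1 + 0.0235/4)^4 − 1 = 2.371%
Atlas Credit Union: compounded annually, EAR = 2.890%
The lowest effective annual rate is Cedar Trust at 2.371%.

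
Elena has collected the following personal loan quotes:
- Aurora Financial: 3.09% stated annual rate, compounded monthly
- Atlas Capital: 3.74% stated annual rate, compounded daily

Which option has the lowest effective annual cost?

Aurora Financial: (1 + 0.0309/12)^12 − 1 = 3.134%
Atlas Capital: (1 + 0.0374/365)^365 − 1 = 3.811%
The lowest effective annual rate is Aurora Financial at 3.134%.

Aurora Financial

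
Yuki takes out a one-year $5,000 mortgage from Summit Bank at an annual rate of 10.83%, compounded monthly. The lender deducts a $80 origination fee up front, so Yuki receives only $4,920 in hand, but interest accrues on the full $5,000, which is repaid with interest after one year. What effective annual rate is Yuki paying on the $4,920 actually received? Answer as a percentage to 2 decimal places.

Amount owed after one year: 5,000 × (1 + 0.1083/12)^12 = 5,000 × 1.113841 = $5,569.20.
Effective rate on net proceeds: 5,569.20 / 4,920 − 1 = 0.131952 = 13.20%.

13.20%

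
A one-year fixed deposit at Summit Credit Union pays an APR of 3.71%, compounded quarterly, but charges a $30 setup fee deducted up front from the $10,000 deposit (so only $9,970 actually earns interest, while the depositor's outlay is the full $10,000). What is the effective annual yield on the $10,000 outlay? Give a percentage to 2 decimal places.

3.45%

Value after one year: 9,970 × (1 + 0.0371/4)^4 = 9,970 × 1.037619 = $10,345.06.
Effective yield on the $10,000 outlay: 10,345.06 / 10,000 − 1 = 0.034506 = 3.45%.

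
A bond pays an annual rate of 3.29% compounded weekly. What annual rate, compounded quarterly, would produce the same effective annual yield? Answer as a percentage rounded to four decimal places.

EAR = (1 + 0.0329/52)^52 − 1 = 0.033436.
Solve (1 + r/4)^4 = 1.033436: r/4 = 1.033436^(1/4) − 1 = 0.008256, so r = 0.033025 = 3.3025%.

3.3025%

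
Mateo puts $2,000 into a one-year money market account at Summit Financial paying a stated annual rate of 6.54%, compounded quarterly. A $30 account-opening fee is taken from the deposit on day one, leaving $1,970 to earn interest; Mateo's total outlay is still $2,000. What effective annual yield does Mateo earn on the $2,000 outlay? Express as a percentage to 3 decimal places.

Value after one year: 1,970 × (1 + 0.0654/4)^4 = 1,970 × 1.067021 = $2,102.03.
Effective yield on the $2,000 outlay: 2,102.03 / 2,000 − 1 = 0.051016 = 5.102%.

5.102%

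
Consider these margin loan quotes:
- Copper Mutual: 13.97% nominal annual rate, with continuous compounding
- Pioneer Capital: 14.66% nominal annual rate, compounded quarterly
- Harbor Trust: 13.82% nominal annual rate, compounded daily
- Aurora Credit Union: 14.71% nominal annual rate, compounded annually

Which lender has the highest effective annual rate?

Pioneer Capital

Copper Mutual: e^0.1397 − 1 = 14.993%
Pioneer Capital: (1 + 0.1466/4)^4 − 1 = 15.486%
Harbor Trust: (1 + 0.1382/365)^365 − 1 = 14.818%
Aurora Credit Union: compounded annually, EAR = 14.710%
The highest effective annual rate is Pioneer Capital at 15.486%.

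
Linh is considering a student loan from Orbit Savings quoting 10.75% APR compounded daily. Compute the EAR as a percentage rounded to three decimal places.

EAR = (1 + 0.1075/365)^365 − 1.
= 1.113473 − 1 = 11.347%.

11.347%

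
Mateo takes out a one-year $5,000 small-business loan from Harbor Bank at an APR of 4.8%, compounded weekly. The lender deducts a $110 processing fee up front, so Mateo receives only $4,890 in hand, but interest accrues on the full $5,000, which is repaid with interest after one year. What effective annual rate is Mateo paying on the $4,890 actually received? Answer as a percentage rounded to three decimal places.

7.275%

Amount owed after one year: 5,000 × (1 + 0.048/52)^52 = 5,000 × 1.049147 = $5,245.74.
Effective rate on net proceeds: 5,245.74 / 4,890 − 1 = 0.072748 = 7.275%.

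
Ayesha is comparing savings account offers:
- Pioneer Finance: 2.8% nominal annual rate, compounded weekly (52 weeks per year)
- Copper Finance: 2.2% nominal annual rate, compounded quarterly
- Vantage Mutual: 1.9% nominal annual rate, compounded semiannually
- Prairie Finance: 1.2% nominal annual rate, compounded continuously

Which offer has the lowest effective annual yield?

Prairie Finance

Pioneer Finance: (1 + 0.028/52)^52 − 1 = 2.839%
Copper Finance: (1 + 0.022/4)^4 − 1 = 2.218%
Vantage Mutual: (1 + 0.019/2)^2 − 1 = 1.909%
Prairie Finance: e^0.012 − 1 = 1.207%
The lowest effective annual rate is Prairie Finance at 1.207%.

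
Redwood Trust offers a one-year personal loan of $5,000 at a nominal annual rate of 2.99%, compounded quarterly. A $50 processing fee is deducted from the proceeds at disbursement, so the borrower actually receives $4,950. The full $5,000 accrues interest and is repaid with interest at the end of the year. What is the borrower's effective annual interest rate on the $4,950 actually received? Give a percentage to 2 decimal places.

Amount owed after one year: 5,000 × (1 + 0.0299/4)^4 = 5,000 × 1.030237 = $5,151.18.
Effective rate on net proceeds: 5,151.18 / 4,950 − 1 = 0.040643 = 4.06%.

4.06%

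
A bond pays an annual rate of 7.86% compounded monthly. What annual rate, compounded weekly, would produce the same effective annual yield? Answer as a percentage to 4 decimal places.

7.8403%

EAR = (1 + 0.0786/12)^12 − 1 = 0.081494.
Solve (1 + r/52)^52 = 1.081494: r/52 = 1.081494^(1/52) − 1 = 0.001508, so r = 0.078403 = 7.8403%.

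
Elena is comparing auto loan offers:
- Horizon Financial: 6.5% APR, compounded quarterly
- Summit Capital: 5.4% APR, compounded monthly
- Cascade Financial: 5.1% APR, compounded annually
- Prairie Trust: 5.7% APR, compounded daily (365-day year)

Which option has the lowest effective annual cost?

Cascade Financial

Horizon Financial: (1 + 0.065/4)^4 − 1 = 6.660%
Summit Capital: (1 + 0.054/12)^12 − 1 = 5.536%
Cascade Financial: compounded annually, EAR = 5.100%
Prairie Trust: (1 + 0.057/365)^365 − 1 = 5.865%
The lowest effective annual rate is Cascade Financial at 5.100%.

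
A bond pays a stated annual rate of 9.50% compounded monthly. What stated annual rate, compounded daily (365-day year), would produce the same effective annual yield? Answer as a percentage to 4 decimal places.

9.4638%

EAR = (1 + 0.0950/12)^12 − 1 = 0.099248.
Solve (1 + r/365)^365 = 1.099248: r/365 = 1.099248^(1/365) − 1 = 0.000259, so r = 0.094638 = 9.4638%.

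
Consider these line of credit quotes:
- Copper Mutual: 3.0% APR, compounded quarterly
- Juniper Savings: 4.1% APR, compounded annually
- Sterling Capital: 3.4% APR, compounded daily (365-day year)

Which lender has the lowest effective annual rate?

Copper Mutual: (1 + 0.030/4)^4 − 1 = 3.034%
Juniper Savings: compounded annually, EAR = 4.100%
Sterling Capital: (1 + 0.034/365)^365 − 1 = 3.458%
The lowest effective annual rate is Copper Mutual at 3.034%.

Copper Mutual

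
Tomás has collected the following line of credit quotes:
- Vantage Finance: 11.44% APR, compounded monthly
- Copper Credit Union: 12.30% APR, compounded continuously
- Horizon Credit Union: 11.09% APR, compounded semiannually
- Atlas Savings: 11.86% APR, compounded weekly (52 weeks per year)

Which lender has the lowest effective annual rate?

Vantage Finance: (1 + 0.1144/12)^12 − 1 = 12.059%
Copper Credit Union: e^0.1230 − 1 = 13.088%
Horizon Credit Union: (1 + 0.1109/2)^2 − 1 = 11.397%
Atlas Savings: (1 + 0.1186/52)^52 − 1 = 12.577%
The lowest effective annual rate is Horizon Credit Union at 11.397%.

Horizon Credit Union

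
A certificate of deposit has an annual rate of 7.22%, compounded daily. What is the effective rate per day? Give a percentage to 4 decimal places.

With a nominal annual rate compounded daily, the periodic rate is the nominal rate divided by 365.
i = 0.0722 / 365 = 0.0001978 = 0.0198%.

0.0198%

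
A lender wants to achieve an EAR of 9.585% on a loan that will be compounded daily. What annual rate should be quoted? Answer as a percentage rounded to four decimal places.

9.1542%

(1 + r/365)^365 − 1 = 0.09585, so 1 + r/365 = 1.09585^(1/365).
r/365 = 0.000251, so r = 0.091542 = 9.1542%.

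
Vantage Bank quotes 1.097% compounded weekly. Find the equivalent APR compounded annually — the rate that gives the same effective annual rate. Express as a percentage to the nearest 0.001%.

1.103%

EAR = (1 + 0.01097/52)^52 − 1 = 0.011029.
Compounded annually, the equivalent nominal rate is the EAR itself: 1.103%.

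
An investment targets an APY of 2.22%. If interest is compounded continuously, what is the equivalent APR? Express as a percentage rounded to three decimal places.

2.196%

Continuous: nominal r satisfies e^r − 1 = 0.0222.
r = ln(1 + 0.0222) = ln(1.0222) = 0.021957 = 2.196%.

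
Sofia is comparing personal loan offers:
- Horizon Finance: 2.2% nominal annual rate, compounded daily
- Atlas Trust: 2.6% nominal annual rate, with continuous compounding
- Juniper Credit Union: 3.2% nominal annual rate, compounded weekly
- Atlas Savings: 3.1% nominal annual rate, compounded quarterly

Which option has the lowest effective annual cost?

Horizon Finance: (1 + 0.022/365)^365 − 1 = 2.224%
Atlas Trust: e^0.026 − 1 = 2.634%
Juniper Credit Union: (1 + 0.032/52)^52 − 1 = 3.251%
Atlas Savings: (1 + 0.031/4)^4 − 1 = 3.136%
The lowest effective annual rate is Horizon Finance at 2.224%.

Horizon Finance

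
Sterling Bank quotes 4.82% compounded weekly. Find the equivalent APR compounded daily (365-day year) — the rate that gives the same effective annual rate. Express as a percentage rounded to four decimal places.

4.8181%

EAR = (1 + 0.0482/52)^52 − 1 = 0.049357.
Solve (1 + r/365)^365 = 1.049357: r/365 = 1.049357^(1/365) − 1 = 0.000132, so r = 0.048181 = 4.8181%.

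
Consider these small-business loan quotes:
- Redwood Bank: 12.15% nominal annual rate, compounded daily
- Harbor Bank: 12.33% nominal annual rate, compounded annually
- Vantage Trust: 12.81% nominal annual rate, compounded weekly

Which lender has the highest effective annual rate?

Vantage Trust

Redwood Bank: (1 + 0.1215/365)^365 − 1 = 12.917%
Harbor Bank: compounded annually, EAR = 12.330%
Vantage Trust: (1 + 0.1281/52)^52 − 1 = 13.649%
The highest effective annual rate is Vantage Trust at 13.649%.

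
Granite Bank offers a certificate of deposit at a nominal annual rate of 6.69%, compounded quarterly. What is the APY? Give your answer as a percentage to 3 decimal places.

EAR = (1 + 0.0669/4)^4 − 1.
= 1.068597 − 1 = 6.860%.

6.860%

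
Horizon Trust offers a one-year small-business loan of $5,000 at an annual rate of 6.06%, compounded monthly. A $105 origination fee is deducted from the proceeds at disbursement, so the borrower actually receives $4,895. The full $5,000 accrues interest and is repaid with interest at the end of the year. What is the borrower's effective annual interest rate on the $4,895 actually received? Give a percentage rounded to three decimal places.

8.510%

Amount owed after one year: 5,000 × (1 + 0.0606/12)^12 = 5,000 × 1.062312 = $5,311.56.
Effective rate on net proceeds: 5,311.56 / 4,895 − 1 = 0.085099 = 8.510%.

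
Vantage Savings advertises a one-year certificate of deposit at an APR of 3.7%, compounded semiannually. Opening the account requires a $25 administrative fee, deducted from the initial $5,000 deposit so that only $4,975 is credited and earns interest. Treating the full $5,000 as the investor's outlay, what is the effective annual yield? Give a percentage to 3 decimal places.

3.216%

Value after one year: 4,975 × (1 + 0.037/2)^2 = 4,975 × 1.037342 = $5,160.78.
Effective yield on the $5,000 outlay: 5,160.78 / 5,000 − 1 = 0.032156 = 3.216%.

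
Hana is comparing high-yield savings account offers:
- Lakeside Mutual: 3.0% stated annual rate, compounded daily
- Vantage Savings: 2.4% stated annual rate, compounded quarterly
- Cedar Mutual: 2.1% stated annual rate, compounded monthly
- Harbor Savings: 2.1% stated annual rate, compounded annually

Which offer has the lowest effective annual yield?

Harbor Savings

Lakeside Mutual: (1 + 0.030/365)^365 − 1 = 3.045%
Vantage Savings: (1 + 0.024/4)^4 − 1 = 2.422%
Cedar Mutual: (1 + 0.021/12)^12 − 1 = 2.120%
Harbor Savings: compounded annually, EAR = 2.100%
The lowest effective annual rate is Harbor Savings at 2.100%.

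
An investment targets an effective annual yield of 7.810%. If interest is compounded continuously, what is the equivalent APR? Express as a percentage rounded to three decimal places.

7.520%

Continuous: nominal r satisfies e^r − 1 = 0.07810.
r = ln(1 + 0.07810) = ln(1.07810) = 0.075200 = 7.520%.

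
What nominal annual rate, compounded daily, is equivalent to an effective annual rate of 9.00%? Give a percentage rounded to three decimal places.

(1 + r/365)^365 − 1 = 0.0900, so 1 + r/365 = 1.0900^(1/365).
r/365 = 0.000236, so r = 0.086188 = 8.619%.

8.619%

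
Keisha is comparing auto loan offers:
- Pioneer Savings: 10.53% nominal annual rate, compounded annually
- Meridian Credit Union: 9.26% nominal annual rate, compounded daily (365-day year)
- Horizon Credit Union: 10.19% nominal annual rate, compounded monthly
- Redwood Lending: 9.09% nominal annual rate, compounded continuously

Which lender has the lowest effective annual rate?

Redwood Lending

Pioneer Savings: compounded annually, EAR = 10.530%
Meridian Credit Union: (1 + 0.0926/365)^365 − 1 = 9.701%
Horizon Credit Union: (1 + 0.1019/12)^12 − 1 = 10.680%
Redwood Lending: e^0.0909 − 1 = 9.516%
The lowest effective annual rate is Redwood Lending at 9.516%.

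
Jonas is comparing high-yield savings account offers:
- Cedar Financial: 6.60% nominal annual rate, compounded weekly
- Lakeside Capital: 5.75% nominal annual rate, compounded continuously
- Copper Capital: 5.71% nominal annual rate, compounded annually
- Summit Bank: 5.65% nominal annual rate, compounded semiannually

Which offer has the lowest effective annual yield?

Copper Capital

Cedar Financial: (1 + 0.0660/52)^52 − 1 = 6.818%
Lakeside Capital: e^0.0575 − 1 = 5.919%
Copper Capital: compounded annually, EAR = 5.710%
Summit Bank: (1 + 0.0565/2)^2 − 1 = 5.730%
The lowest effective annual rate is Copper Capital at 5.710%.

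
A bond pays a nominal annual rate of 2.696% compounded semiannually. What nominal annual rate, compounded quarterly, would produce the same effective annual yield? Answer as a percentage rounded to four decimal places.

EAR = (1 + 0.02696/2)^2 − 1 = 0.027142.
Solve (1 + r/4)^4 = 1.027142: r/4 = 1.027142^(1/4) − 1 = 0.006717, so r = 0.026870 = 2.6870%.

2.6870%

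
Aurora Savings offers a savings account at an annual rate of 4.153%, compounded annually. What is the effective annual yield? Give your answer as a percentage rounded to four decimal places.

4.1530%

Annual compounding means the effective rate equals the nominal rate: 4.1530%.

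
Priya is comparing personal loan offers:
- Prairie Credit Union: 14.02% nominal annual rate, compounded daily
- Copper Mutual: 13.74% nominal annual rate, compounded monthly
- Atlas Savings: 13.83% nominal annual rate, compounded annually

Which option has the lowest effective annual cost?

Atlas Savings

Prairie Credit Union: (1 + 0.1402/365)^365 − 1 = 15.047%
Copper Mutual: (1 + 0.1374/12)^12 − 1 = 14.639%
Atlas Savings: compounded annually, EAR = 13.830%
The lowest effective annual rate is Atlas Savings at 13.830%.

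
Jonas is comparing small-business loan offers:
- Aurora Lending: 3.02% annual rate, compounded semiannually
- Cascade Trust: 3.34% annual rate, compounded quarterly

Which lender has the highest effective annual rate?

Cascade Trust

Aurora Lending: (1 + 0.0302/2)^2 − 1 = 3.043%
Cascade Trust: (1 + 0.0334/4)^4 − 1 = 3.382%
The highest effective annual rate is Cascade Trust at 3.382%.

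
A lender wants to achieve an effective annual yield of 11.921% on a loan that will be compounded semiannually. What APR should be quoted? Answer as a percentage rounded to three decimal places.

11.585%

(1 + r/2)^2 − 1 = 0.11921, so 1 + r/2 = 1.11921^(1/2).
r/2 = 0.057927, so r = 0.115854 = 11.585%.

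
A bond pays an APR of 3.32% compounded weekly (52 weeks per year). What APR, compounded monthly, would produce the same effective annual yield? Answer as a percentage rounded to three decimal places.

EAR = (1 + 0.0332/52)^52 − 1 = 0.033746.
Solve (1 + r/12)^12 = 1.033746: r/12 = 1.033746^(1/12) − 1 = 0.002770, so r = 0.033235 = 3.324%.

3.324%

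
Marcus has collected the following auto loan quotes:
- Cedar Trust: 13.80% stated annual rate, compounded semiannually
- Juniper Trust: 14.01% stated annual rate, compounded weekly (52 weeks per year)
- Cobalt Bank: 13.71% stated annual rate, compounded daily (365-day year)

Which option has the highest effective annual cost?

Cedar Trust: (1 + 0.1380/2)^2 − 1 = 14.276%
Juniper Trust: (1 + 0.1401/52)^52 − 1 = 15.017%
Cobalt Bank: (1 + 0.1371/365)^365 − 1 = 14.691%
The highest effective annual rate is Juniper Trust at 15.017%.

Juniper Trust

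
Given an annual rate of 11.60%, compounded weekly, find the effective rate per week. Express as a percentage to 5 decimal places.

0.22308%

With a nominal annual rate compounded weekly, the periodic rate is the nominal rate divided by 52.
i = 0.1160 / 52 = 0.0022308 = 0.22308%.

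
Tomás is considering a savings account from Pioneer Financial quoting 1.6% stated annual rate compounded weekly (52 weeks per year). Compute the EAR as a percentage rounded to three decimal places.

1.613%

EAR = (1 + 0.016/52)^52 − 1.
= (1 + 0.000308)^52 − 1 = 1.016126 − 1 = 1.613%.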